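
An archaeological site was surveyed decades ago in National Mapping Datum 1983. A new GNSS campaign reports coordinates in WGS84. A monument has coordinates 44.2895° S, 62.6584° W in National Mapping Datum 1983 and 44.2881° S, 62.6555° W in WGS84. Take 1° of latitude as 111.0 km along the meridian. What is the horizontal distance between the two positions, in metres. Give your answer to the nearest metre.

Δφ = -44.2881° − -44.2895° = +0.0014°; Δλ = -62.6555° − -62.6584° = +0.0029°.
ΔN = Δφ × 111000 = 155.4 m; ΔE = Δλ × 111000 × cos(-44.2895°) = +0.0029 × 111000 × 0.715821 = 230.4 m.
Distance = √(ΔE² + ΔN²) = √(230.4² + 155.4²) = 277.9 m.

278 m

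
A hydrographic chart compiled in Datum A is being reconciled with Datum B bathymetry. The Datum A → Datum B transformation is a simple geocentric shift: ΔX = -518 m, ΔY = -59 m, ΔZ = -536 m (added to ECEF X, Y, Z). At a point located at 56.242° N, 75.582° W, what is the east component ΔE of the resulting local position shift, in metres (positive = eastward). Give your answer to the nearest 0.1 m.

The local east axis at (φ, λ) is (−sin λ, cos λ, 0), so ΔE = −sin(-75.582°)·(-518) + cos(-75.582°)·(-59) = -516.38 m.

ΔE = -516.4 m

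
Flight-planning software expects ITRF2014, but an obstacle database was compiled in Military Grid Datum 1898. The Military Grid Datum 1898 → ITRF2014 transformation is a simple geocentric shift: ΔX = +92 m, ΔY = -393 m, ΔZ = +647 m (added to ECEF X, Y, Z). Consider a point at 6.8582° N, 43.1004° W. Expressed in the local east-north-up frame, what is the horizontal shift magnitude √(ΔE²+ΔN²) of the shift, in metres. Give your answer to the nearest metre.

At φ = 6.8582°, λ = -43.1004°: sin φ = 0.119413, cos φ = 0.992845, sin λ = -0.683279, cos λ = 0.730158.
ΔE = −sin λ·ΔX + cos λ·ΔY = −(-0.683279)·(92) + (0.730158)·(-393) = -224.09 m.
ΔN = −sin φ cos λ·ΔX − sin φ sin λ·ΔY + cos φ·ΔZ = −(0.119413)(0.730158)(92) − (0.119413)(-0.683279)(-393) + (0.992845)(647) = 602.28 m.
Horizontal magnitude = √(ΔE² + ΔN²) = √((-224.09)² + 602.28²) = 642.62 m.

643 m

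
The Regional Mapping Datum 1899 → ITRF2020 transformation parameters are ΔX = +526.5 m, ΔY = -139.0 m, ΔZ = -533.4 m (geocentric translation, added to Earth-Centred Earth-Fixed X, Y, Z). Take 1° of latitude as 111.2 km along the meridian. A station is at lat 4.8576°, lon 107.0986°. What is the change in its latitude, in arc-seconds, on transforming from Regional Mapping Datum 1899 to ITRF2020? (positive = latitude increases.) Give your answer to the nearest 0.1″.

Δφ = -16.4″

sin φ = 0.084680, cos φ = 0.996408, sin λ = 0.955800, cos λ = -0.294017.
North component: ΔN = −sin φ cos λ·ΔX − sin φ sin λ·ΔY + cos φ·ΔZ = −(0.084680)(-0.294017)(526.5) − (0.084680)(0.955800)(-139.0) + (0.996408)(-533.4) = -507.13 m.
1° of latitude spans 111200 m, so Δφ = -507.13 / 111200 × 3600 = -16.418″.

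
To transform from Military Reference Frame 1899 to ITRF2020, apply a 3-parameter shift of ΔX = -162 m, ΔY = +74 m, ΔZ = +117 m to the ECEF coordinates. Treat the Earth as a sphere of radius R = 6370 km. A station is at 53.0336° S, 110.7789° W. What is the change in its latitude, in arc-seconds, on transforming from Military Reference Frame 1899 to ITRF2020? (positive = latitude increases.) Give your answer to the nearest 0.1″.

Δφ = 2.0″

sin φ = -0.798988, cos φ = 0.601347, sin λ = -0.934956, cos λ = -0.354763.
North component: ΔN = −sin φ cos λ·ΔX − sin φ sin λ·ΔY + cos φ·ΔZ = −(-0.798988)(-0.354763)(-162) − (-0.798988)(-0.934956)(74) + (0.601347)(117) = 61.00 m.
1° of latitude spans πR/180 = 111177 m, so Δφ = 61.00 / 111177 × 3600 = 1.975″.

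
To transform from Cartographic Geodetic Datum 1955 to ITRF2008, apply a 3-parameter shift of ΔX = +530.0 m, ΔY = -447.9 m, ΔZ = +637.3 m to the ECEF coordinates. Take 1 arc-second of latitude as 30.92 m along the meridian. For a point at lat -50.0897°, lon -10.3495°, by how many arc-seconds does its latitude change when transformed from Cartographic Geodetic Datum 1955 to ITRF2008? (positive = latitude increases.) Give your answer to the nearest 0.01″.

Δφ = 28.15″

sin φ = -0.767050, cos φ = 0.641588, sin λ = -0.179652, cos λ = 0.983730.
North component: ΔN = −sin φ cos λ·ΔX − sin φ sin λ·ΔY + cos φ·ΔZ = −(-0.767050)(0.983730)(530.0) − (-0.767050)(-0.179652)(-447.9) + (0.641588)(637.3) = 870.53 m.
1° of latitude spans 3600 × 30.92 = 111312 m, so Δφ = 870.53 / 111312 × 3600 = 28.154″.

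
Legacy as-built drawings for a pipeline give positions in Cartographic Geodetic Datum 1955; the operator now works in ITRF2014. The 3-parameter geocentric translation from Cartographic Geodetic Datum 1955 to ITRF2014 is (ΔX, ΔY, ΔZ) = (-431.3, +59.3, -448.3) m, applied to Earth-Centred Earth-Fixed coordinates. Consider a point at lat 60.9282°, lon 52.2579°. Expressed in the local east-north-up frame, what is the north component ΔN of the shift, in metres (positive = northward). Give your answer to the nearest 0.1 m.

The local north axis is (−sin φ cos λ, −sin φ sin λ, cos φ), giving ΔN = 230.741 − 40.985 − 217.831 = -28.08 m.

ΔN = -28.1 m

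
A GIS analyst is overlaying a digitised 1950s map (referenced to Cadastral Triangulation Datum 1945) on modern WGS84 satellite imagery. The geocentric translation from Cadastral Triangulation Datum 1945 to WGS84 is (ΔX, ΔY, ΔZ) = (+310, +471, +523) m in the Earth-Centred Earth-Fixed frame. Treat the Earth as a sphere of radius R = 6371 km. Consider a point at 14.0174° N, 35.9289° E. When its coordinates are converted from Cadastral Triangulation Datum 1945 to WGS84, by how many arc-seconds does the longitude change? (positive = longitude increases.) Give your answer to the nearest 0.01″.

sin φ = 0.242217, cos φ = 0.970222, sin λ = 0.586781, cos λ = 0.809746.
East component: ΔE = −sin λ·ΔX + cos λ·ΔY = −(0.586781)(310) + (0.809746)(471) = 199.49 m.
1° of latitude spans πR/180 = 111195 m; at latitude φ, 1° of longitude spans that × cos φ = 107883.8 m, so Δλ = 199.49 / 107883.8 × 3600 = 6.657″.

Δλ = 6.66″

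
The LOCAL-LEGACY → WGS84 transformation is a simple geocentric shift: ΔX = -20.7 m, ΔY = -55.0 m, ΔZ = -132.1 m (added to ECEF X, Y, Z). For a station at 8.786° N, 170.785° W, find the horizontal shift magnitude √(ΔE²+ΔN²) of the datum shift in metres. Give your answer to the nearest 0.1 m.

The local east axis at (φ, λ) is (−sin λ, cos λ, 0), so ΔE = −sin(-170.785°)·(-20.7) + cos(-170.785°)·(-55.0) = 50.98 m.
The local north axis is (−sin φ cos λ, −sin φ sin λ, cos φ), giving ΔN = -3.121 − 1.345 − 130.550 = -135.02 m.
Horizontal magnitude = √(ΔE² + ΔN²) = √(50.98² + (-135.02)²) = 144.32 m.

144.3 m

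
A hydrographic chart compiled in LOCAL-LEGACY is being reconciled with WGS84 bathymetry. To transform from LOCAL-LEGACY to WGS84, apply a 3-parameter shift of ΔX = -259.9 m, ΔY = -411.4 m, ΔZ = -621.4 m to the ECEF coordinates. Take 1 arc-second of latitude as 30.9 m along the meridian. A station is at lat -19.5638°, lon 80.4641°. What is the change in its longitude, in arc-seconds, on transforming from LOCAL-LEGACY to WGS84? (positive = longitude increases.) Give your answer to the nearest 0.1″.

sin φ = -0.334856, cos φ = 0.942269, sin λ = 0.986182, cos λ = 0.165666.
East component: ΔE = −sin λ·ΔX + cos λ·ΔY = −(0.986182)(-259.9) + (0.165666)(-411.4) = 188.15 m.
1° of latitude spans 3600 × 30.90 = 111240 m; at latitude φ, 1° of longitude spans that × cos φ = 104818.0 m, so Δλ = 188.15 / 104818.0 × 3600 = 6.462″.

Δλ = 6.5″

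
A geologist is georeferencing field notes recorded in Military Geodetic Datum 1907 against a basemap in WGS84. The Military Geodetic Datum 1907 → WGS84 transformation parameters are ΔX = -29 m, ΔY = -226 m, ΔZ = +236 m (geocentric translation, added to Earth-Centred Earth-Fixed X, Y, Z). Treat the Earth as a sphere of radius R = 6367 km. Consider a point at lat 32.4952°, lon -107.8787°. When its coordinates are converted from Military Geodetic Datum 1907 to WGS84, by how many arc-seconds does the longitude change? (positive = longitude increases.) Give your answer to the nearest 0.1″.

Δλ = 1.6″

sin φ = 0.537229, cos φ = 0.843436, sin λ = -0.951709, cos λ = -0.307003.
East component: ΔE = −sin λ·ΔX + cos λ·ΔY = −(-0.951709)(-29) + (-0.307003)(-226) = 41.78 m.
1° of latitude spans πR/180 = 111125 m; at latitude φ, 1° of longitude spans that × cos φ = 93727.0 m, so Δλ = 41.78 / 93727.0 × 3600 = 1.605″.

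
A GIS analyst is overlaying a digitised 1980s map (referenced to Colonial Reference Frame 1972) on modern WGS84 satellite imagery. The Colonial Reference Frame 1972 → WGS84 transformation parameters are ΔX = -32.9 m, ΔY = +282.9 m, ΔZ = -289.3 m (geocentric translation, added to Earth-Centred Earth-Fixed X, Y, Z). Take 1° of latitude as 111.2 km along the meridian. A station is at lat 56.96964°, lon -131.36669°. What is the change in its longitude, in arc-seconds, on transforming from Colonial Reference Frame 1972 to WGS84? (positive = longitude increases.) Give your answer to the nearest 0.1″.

sin φ = 0.838382, cos φ = 0.545083, sin λ = -0.750495, cos λ = -0.660876.
East component: ΔE = −sin λ·ΔX + cos λ·ΔY = −(-0.750495)(-32.9) + (-0.660876)(282.9) = -211.65 m.
1° of latitude spans 111200 m; at latitude φ, 1° of longitude spans that × cos φ = 60613.3 m, so Δλ = -211.65 / 60613.3 × 3600 = -12.571″.

Δλ = -12.6″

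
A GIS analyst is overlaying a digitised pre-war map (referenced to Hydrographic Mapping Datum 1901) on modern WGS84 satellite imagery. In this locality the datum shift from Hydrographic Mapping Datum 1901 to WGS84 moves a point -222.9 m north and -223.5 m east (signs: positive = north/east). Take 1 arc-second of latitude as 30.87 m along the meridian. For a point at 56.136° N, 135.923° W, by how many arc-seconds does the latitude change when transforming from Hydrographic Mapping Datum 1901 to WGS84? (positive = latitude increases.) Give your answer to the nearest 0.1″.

1″ of latitude = 30.87 m, so Δφ = -222.9 / 30.87 = -7.221″.

Δφ = -7.2″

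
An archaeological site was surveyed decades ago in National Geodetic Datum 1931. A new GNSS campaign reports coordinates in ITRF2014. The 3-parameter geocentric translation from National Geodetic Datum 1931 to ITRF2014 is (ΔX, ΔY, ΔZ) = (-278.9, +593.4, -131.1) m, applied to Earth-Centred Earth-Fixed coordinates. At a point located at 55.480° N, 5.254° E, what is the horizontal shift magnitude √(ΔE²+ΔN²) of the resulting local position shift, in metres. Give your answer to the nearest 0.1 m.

626.1 m

At φ = 55.480°, λ = 5.254°: sin φ = 0.823928, cos φ = 0.566694, sin λ = 0.091571, cos λ = 0.995799.
ΔE = −sin λ·ΔX + cos λ·ΔY = −(0.091571)·(-278.9) + (0.995799)·(593.4) = 616.45 m.
ΔN = −sin φ cos λ·ΔX − sin φ sin λ·ΔY + cos φ·ΔZ = −(0.823928)(0.995799)(-278.9) − (0.823928)(0.091571)(593.4) + (0.566694)(-131.1) = 109.76 m.
Horizontal magnitude = √(ΔE² + ΔN²) = √(616.45² + 109.76²) = 626.14 m.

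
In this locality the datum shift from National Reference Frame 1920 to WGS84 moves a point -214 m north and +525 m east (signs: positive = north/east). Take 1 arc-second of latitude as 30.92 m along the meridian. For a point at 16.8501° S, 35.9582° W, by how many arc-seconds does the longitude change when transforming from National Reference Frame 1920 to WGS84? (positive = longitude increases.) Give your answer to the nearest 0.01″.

At latitude -16.8501°, cos φ = 0.957066.
1″ of longitude at this latitude = 30.92 × cos φ = 29.5925 m, so Δλ = 525.0 / 29.5925 = 17.741″.

Δλ = 17.74″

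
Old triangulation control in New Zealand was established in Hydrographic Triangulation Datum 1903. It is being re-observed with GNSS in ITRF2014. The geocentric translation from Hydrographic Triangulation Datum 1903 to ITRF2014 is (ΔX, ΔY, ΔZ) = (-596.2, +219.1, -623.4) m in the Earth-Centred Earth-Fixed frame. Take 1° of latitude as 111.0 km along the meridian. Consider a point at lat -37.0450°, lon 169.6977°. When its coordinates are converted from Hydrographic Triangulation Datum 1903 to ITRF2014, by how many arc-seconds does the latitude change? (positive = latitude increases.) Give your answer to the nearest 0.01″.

Δφ = -3.91″

sin φ = -0.602442, cos φ = 0.798163, sin λ = 0.178842, cos λ = -0.983878.
North component: ΔN = −sin φ cos λ·ΔX − sin φ sin λ·ΔY + cos φ·ΔZ = −(-0.602442)(-0.983878)(-596.2) − (-0.602442)(0.178842)(219.1) + (0.798163)(-623.4) = -120.58 m.
1° of latitude spans 111000 m, so Δφ = -120.58 / 111000 × 3600 = -3.911″.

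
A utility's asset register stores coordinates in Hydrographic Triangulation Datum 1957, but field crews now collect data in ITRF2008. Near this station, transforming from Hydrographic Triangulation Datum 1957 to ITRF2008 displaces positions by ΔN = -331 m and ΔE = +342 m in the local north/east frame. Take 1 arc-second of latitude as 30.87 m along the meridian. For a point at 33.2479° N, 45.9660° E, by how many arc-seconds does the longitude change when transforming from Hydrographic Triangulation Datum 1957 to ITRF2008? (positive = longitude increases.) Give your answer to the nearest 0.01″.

Δλ = 13.25″

At latitude 33.2479°, cos φ = 0.836306.
1″ of longitude at this latitude = 30.87 × cos φ = 25.8168 m, so Δλ = 342.0 / 25.8168 = 13.247″.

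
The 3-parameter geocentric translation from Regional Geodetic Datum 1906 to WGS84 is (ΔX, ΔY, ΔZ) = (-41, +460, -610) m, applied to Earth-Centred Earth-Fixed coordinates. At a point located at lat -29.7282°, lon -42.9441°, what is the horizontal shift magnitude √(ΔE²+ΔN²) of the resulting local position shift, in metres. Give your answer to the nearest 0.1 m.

765.1 m

At φ = -29.7282°, λ = -42.9441°: sin φ = -0.495886, cos φ = 0.868388, sin λ = -0.681284, cos λ = 0.732019.
ΔE = −sin λ·ΔX + cos λ·ΔY = −(-0.681284)·(-41) + (0.732019)·(460) = 308.80 m.
ΔN = −sin φ cos λ·ΔX − sin φ sin λ·ΔY + cos φ·ΔZ = −(-0.495886)(0.732019)(-41) − (-0.495886)(-0.681284)(460) + (0.868388)(-610) = -700.01 m.
Horizontal magnitude = √(ΔE² + ΔN²) = √(308.80² + (-700.01)²) = 765.09 m.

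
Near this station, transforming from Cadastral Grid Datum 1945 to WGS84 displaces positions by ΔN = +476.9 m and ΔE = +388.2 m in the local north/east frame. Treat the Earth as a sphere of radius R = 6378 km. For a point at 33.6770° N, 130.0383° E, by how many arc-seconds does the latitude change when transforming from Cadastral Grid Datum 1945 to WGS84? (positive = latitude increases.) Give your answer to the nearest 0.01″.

On a sphere of radius R, 1 rad of latitude = R, so Δφ = ΔN / R = 476.9 / 6378000 = 7.4773e-05 rad = 15.423″.

Δφ = 15.42″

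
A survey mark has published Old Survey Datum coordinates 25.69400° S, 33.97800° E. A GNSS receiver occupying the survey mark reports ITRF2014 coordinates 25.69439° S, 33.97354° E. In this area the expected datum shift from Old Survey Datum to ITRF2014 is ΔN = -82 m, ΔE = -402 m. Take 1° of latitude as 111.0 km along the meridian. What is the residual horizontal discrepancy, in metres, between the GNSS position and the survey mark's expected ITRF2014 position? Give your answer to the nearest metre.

Observed coordinate differences: Δφ = -0.00039°, Δλ = -0.00446°.
Converting to metres (1° lat = 111000 m, cos φ = 0.901122): observed ΔN = -43.3 m, observed ΔE = -446.1 m.
Subtracting the expected shift leaves a residual of -43.3 − (-82) = 38.7 m north and -446.1 − (-402) = -44.1 m east.
Residual distance = √(38.7² + (-44.1)²) = 58.7 m.

59 m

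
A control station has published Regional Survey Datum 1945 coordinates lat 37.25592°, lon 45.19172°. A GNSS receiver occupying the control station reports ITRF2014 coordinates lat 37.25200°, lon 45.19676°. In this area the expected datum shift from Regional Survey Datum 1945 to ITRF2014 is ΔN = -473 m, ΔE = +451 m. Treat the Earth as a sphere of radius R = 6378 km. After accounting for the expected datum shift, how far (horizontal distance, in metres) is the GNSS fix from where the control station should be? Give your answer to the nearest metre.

Observed coordinate differences: Δφ = -0.00392°, Δλ = +0.00504°.
Converting to metres (1° lat = 111317 m, cos φ = 0.795939): observed ΔN = -436.4 m, observed ΔE = 446.6 m.
Subtracting the expected shift leaves a residual of -436.4 − (-473) = 36.6 m north and 446.6 − (451) = -4.4 m east.
Residual distance = √(36.6² + (-4.4)²) = 36.9 m.

37 m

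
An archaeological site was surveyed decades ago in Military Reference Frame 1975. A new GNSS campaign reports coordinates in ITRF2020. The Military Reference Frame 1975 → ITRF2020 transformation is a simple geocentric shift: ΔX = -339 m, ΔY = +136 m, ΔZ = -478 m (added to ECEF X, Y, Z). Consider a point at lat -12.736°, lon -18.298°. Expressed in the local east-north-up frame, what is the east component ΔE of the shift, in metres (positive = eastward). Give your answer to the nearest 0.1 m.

ΔE = 22.7 m

At φ = -12.736°, λ = -18.298°: sin φ = -0.220459, cos φ = 0.975396, sin λ = -0.313959, cos λ = 0.949436.
ΔE = −sin λ·ΔX + cos λ·ΔY = −(-0.313959)·(-339) + (0.949436)·(136) = 22.69 m.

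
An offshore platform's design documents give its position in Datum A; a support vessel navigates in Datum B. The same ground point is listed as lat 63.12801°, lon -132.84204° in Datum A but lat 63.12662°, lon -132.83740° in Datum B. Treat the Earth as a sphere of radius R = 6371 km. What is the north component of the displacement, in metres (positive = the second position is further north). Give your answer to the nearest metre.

Δφ = 63.12662° − 63.12801° = -0.00139°; Δλ = -132.83740° − -132.84204° = +0.00464°.
1° along a meridian = πR/180 = 111195 m.
ΔN = Δφ × 111195 = -154.6 m; ΔE = Δλ × 111195 × cos(63.12801°) = +0.00464 × 111195 × 0.451999 = 233.2 m.

ΔN = -155 m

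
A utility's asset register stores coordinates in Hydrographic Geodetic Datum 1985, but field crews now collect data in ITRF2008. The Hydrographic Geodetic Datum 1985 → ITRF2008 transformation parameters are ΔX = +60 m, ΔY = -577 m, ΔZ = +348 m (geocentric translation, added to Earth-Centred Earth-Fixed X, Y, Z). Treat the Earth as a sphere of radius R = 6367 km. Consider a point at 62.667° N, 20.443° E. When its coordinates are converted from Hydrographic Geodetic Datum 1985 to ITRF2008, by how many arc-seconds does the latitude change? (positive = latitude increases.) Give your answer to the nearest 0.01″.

Δφ = 9.36″

sin φ = 0.888353, cos φ = 0.459161, sin λ = 0.349275, cos λ = 0.937020.
North component: ΔN = −sin φ cos λ·ΔX − sin φ sin λ·ΔY + cos φ·ΔZ = −(0.888353)(0.937020)(60) − (0.888353)(0.349275)(-577) + (0.459161)(348) = 288.88 m.
1° of latitude spans πR/180 = 111125 m, so Δφ = 288.88 / 111125 × 3600 = 9.358″.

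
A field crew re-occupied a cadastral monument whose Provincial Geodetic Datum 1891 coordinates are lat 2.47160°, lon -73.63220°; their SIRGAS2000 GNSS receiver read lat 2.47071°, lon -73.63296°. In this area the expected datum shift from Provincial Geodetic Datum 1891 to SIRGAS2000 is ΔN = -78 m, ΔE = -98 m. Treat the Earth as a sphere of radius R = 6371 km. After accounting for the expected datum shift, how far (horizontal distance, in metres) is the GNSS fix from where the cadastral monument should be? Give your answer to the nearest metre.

Observed coordinate differences: Δφ = -0.00089°, Δλ = -0.00076°.
Converting to metres (1° lat = 111195 m, cos φ = 0.999070): observed ΔN = -99.0 m, observed ΔE = -84.4 m.
Subtracting the expected shift leaves a residual of -99.0 − (-78) = -21.0 m north and -84.4 − (-98) = 13.6 m east.
Residual distance = √((-21.0)² + 13.6²) = 25.0 m.

25 m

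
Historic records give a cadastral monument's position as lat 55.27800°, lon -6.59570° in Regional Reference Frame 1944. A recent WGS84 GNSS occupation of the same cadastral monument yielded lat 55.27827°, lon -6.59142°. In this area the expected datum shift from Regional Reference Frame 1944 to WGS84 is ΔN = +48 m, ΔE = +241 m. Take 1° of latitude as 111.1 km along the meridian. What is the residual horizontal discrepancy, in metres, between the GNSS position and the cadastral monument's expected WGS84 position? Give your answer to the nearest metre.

35 m

Observed coordinate differences: Δφ = +0.00027°, Δλ = +0.00428°.
Converting to metres (1° lat = 111100 m, cos φ = 0.569595): observed ΔN = 30.0 m, observed ΔE = 270.8 m.
Subtracting the expected shift leaves a residual of 30.0 − (48) = -18.0 m north and 270.8 − (241) = 29.8 m east.
Residual distance = √((-18.0)² + 29.8²) = 34.9 m.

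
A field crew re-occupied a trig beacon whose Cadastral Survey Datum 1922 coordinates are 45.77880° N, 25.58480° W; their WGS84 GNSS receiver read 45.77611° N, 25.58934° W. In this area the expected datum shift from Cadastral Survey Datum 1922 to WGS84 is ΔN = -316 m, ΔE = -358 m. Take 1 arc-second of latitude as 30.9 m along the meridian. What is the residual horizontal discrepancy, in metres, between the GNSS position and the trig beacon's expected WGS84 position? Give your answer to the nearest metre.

18 m

Observed coordinate differences: Δφ = -0.00269°, Δλ = -0.00454°.
Converting to metres (1° lat = 111240 m, cos φ = 0.697430): observed ΔN = -299.2 m, observed ΔE = -352.2 m.
Subtracting the expected shift leaves a residual of -299.2 − (-316) = 16.8 m north and -352.2 − (-358) = 5.8 m east.
Residual distance = √(16.8² + 5.8²) = 17.7 m.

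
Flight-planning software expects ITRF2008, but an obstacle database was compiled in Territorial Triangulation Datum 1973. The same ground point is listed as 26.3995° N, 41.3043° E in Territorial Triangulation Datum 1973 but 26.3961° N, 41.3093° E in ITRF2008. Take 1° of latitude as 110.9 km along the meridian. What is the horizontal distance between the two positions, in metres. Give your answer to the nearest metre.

624 m

Δφ = 26.3961° − 26.3995° = -0.0034°; Δλ = 41.3093° − 41.3043° = +0.0050°.
ΔN = Δφ × 110900 = -377.1 m; ΔE = Δλ × 110900 × cos(26.3995°) = +0.0050 × 110900 × 0.895716 = 496.7 m.
Distance = √(ΔE² + ΔN²) = √(496.7² + (-377.1)²) = 623.6 m.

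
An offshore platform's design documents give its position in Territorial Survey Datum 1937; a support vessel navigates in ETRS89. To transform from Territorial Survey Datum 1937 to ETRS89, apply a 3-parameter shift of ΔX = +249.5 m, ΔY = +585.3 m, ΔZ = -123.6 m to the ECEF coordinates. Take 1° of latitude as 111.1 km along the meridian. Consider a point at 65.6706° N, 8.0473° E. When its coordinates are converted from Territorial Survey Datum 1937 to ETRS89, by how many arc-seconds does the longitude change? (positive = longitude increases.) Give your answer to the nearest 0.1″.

sin φ = 0.911192, cos φ = 0.411982, sin λ = 0.139991, cos λ = 0.990153.
East component: ΔE = −sin λ·ΔX + cos λ·ΔY = −(0.139991)(249.5) + (0.990153)(585.3) = 544.61 m.
1° of latitude spans 111100 m; at latitude φ, 1° of longitude spans that × cos φ = 45771.2 m, so Δλ = 544.61 / 45771.2 × 3600 = 42.835″.

Δλ = 42.8″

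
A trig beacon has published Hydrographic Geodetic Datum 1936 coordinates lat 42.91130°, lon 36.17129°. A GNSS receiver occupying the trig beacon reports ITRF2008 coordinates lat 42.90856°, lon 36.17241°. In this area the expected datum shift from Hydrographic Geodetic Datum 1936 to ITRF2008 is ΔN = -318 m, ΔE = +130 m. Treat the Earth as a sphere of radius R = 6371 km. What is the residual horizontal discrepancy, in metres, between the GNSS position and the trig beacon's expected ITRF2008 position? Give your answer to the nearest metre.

Observed coordinate differences: Δφ = -0.00274°, Δλ = +0.00112°.
Converting to metres (1° lat = 111195 m, cos φ = 0.732409): observed ΔN = -304.7 m, observed ΔE = 91.2 m.
Subtracting the expected shift leaves a residual of -304.7 − (-318) = 13.3 m north and 91.2 − (130) = -38.8 m east.
Residual distance = √(13.3² + (-38.8)²) = 41.0 m.

41 m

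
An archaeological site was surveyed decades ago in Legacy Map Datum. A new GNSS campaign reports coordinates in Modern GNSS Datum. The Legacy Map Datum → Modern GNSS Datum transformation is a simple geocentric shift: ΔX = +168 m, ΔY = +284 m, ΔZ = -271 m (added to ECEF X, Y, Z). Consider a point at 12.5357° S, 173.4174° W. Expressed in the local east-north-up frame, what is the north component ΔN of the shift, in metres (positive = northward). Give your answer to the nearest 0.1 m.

The local north axis is (−sin φ cos λ, −sin φ sin λ, cos φ), giving ΔN = -36.224 − 7.066 − 264.540 = -307.83 m.

ΔN = -307.8 m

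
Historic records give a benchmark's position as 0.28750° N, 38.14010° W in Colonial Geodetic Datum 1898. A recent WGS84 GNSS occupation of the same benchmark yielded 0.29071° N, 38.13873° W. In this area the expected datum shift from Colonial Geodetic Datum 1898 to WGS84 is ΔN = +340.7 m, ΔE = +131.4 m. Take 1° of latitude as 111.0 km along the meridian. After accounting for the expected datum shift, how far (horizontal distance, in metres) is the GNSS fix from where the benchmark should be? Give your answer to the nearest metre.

Observed coordinate differences: Δφ = +0.00321°, Δλ = +0.00137°.
Converting to metres (1° lat = 111000 m, cos φ = 0.999987): observed ΔN = 356.3 m, observed ΔE = 152.1 m.
Subtracting the expected shift leaves a residual of 356.3 − (340.7) = 15.6 m north and 152.1 − (131.4) = 20.7 m east.
Residual distance = √(15.6² + 20.7²) = 25.9 m.

26 m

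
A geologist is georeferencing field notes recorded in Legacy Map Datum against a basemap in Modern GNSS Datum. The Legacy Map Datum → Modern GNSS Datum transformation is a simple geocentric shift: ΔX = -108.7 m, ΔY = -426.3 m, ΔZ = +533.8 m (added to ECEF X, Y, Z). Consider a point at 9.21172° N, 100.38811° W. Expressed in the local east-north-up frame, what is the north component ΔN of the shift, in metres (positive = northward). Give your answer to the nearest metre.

At φ = 9.21172°, λ = -100.38811°: sin φ = 0.160083, cos φ = 0.987104, sin λ = -0.983609, cos λ = -0.180315.
ΔN = −sin φ cos λ·ΔX − sin φ sin λ·ΔY + cos φ·ΔZ = −(0.160083)(-0.180315)(-108.7) − (0.160083)(-0.983609)(-426.3) + (0.987104)(533.8) = 456.65 m.

ΔN = 457 m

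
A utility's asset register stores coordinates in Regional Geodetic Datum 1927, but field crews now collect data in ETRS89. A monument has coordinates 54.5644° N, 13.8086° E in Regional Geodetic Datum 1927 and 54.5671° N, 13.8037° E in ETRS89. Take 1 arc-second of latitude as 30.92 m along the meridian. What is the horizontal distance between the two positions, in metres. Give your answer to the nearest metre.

436 m

Δφ = 54.5671° − 54.5644° = +0.0027°; Δλ = 13.8037° − 13.8086° = -0.0049°.
1° of latitude = 3600 × 30.92 = 111312 m.
ΔN = Δφ × 111312 = 300.5 m; ΔE = Δλ × 111312 × cos(54.5644°) = -0.0049 × 111312 × 0.579788 = -316.2 m.
Distance = √(ΔE² + ΔN²) = √((-316.2)² + 300.5²) = 436.3 m.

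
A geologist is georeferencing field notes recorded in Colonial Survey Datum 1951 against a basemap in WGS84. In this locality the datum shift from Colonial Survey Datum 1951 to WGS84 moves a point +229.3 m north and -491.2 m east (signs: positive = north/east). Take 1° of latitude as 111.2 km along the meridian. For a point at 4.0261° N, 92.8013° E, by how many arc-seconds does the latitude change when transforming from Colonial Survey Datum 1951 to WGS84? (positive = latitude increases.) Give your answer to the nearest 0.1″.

Δφ = 7.4″

1° of latitude = 111.2 km, so Δφ = 229.3 / 111200 = 0.0020621° = 7.423″.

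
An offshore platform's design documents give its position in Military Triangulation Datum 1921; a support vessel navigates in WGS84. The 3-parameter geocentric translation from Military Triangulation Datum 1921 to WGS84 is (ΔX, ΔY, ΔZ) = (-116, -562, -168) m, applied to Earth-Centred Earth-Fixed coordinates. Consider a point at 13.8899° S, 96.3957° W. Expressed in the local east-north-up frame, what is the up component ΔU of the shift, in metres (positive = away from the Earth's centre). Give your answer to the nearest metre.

At φ = -13.8899°, λ = -96.3957°: sin φ = -0.240057, cos φ = 0.970759, sin λ = -0.993776, cos λ = -0.111394.
ΔU = cos φ cos λ·ΔX + cos φ sin λ·ΔY + sin φ·ΔZ = (0.970759)(-0.111394)(-116) + (0.970759)(-0.993776)(-562) + (-0.240057)(-168) = 595.04 m.

ΔU = 595 m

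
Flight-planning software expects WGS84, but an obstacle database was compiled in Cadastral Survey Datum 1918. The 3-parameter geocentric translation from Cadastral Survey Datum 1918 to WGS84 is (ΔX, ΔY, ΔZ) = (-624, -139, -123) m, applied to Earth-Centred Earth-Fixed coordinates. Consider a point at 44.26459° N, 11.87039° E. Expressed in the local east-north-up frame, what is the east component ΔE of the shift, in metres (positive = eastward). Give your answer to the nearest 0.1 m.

The local east axis at (φ, λ) is (−sin λ, cos λ, 0), so ΔE = −sin(11.87039°)·(-624) + cos(11.87039°)·(-139) = -7.67 m.

ΔE = -7.7 m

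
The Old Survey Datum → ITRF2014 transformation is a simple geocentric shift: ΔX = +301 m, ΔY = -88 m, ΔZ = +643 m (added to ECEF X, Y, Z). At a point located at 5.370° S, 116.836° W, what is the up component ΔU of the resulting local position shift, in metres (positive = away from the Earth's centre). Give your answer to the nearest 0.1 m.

At φ = -5.370°, λ = -116.836°: sin φ = -0.093587, cos φ = 0.995611, sin λ = -0.892302, cos λ = -0.451438.
ΔU = cos φ cos λ·ΔX + cos φ sin λ·ΔY + sin φ·ΔZ = (0.995611)(-0.451438)(301) + (0.995611)(-0.892302)(-88) + (-0.093587)(643) = -117.29 m.

ΔU = -117.3 m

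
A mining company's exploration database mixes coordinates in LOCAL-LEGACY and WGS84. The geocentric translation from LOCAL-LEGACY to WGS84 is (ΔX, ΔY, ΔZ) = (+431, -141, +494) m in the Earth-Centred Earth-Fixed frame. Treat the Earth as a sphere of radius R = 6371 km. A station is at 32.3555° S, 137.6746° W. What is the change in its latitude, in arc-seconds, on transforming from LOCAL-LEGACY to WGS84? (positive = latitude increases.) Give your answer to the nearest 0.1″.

Δφ = 9.6″

sin φ = -0.535171, cos φ = 0.844744, sin λ = -0.673340, cos λ = -0.739333.
North component: ΔN = −sin φ cos λ·ΔX − sin φ sin λ·ΔY + cos φ·ΔZ = −(-0.535171)(-0.739333)(431) − (-0.535171)(-0.673340)(-141) + (0.844744)(494) = 297.58 m.
1° of latitude spans πR/180 = 111195 m, so Δφ = 297.58 / 111195 × 3600 = 9.634″.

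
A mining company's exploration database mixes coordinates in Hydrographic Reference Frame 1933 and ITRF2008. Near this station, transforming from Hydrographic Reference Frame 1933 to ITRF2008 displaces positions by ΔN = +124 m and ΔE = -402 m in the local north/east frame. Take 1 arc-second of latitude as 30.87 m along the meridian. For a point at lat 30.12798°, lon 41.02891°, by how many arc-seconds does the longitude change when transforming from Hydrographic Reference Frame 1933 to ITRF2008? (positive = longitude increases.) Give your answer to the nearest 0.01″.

Δλ = -15.06″

At latitude 30.12798°, cos φ = 0.864906.
1″ of longitude at this latitude = 30.87 × cos φ = 26.6997 m, so Δλ = -402.0 / 26.6997 = -15.056″.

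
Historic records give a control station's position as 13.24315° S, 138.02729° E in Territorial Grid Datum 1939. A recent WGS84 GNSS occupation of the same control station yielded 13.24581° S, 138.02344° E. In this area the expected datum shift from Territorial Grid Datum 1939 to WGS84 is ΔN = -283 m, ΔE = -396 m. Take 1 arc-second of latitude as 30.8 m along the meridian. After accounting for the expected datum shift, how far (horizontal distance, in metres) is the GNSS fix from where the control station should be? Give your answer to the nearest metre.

Observed coordinate differences: Δφ = -0.00266°, Δλ = -0.00385°.
Converting to metres (1° lat = 110880 m, cos φ = 0.973407): observed ΔN = -294.9 m, observed ΔE = -415.5 m.
Subtracting the expected shift leaves a residual of -294.9 − (-283) = -11.9 m north and -415.5 − (-396) = -19.5 m east.
Residual distance = √((-11.9)² + (-19.5)²) = 22.9 m.

23 m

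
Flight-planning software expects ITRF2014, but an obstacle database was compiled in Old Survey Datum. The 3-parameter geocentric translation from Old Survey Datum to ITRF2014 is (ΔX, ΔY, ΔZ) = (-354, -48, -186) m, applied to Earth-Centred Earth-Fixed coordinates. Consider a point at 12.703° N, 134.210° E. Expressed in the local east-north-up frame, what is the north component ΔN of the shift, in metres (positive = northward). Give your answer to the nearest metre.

ΔN = -228 m

At φ = 12.703°, λ = 134.210°: sin φ = 0.219897, cos φ = 0.975523, sin λ = 0.716789, cos λ = -0.697290.
ΔN = −sin φ cos λ·ΔX − sin φ sin λ·ΔY + cos φ·ΔZ = −(0.219897)(-0.697290)(-354) − (0.219897)(0.716789)(-48) + (0.975523)(-186) = -228.16 m.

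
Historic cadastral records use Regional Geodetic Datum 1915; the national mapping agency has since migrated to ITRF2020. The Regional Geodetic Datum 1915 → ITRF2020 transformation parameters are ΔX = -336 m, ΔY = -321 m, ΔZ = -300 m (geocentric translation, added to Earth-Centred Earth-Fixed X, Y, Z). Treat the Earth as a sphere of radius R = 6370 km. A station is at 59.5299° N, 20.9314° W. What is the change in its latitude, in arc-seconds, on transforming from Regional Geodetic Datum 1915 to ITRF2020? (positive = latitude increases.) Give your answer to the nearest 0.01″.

Δφ = 0.63″

sin φ = 0.861894, cos φ = 0.507089, sin λ = -0.357250, cos λ = 0.934009.
North component: ΔN = −sin φ cos λ·ΔX − sin φ sin λ·ΔY + cos φ·ΔZ = −(0.861894)(0.934009)(-336) − (0.861894)(-0.357250)(-321) + (0.507089)(-300) = 19.52 m.
1° of latitude spans πR/180 = 111177 m, so Δφ = 19.52 / 111177 × 3600 = 0.632″.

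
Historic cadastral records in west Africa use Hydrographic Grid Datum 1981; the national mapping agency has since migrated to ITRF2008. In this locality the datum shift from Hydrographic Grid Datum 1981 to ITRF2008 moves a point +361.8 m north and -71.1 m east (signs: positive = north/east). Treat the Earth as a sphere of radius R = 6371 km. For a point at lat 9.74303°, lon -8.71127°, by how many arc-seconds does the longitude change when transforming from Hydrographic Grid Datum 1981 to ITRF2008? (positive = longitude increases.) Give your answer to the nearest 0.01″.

At latitude 9.74303°, cos φ = 0.985577.
One radian of longitude at latitude φ spans R cos φ, so Δλ = ΔE / (R cos φ) = -71.1 / (6371000 × 0.985577) = -1.1323e-05 rad = -2.336″.

Δλ = -2.34″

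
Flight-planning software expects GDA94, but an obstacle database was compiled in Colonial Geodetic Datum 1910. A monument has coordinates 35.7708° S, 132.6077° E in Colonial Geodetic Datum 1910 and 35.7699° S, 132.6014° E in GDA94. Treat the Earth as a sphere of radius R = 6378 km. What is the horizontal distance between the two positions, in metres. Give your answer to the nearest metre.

578 m

Δφ = -35.7699° − -35.7708° = +0.0009°; Δλ = 132.6014° − 132.6077° = -0.0063°.
1° along a meridian = πR/180 = 111317 m.
ΔN = Δφ × 111317 = 100.2 m; ΔE = Δλ × 111317 × cos(-35.7708°) = -0.0063 × 111317 × 0.811362 = -569.0 m.
Distance = √(ΔE² + ΔN²) = √((-569.0)² + 100.2²) = 577.8 m.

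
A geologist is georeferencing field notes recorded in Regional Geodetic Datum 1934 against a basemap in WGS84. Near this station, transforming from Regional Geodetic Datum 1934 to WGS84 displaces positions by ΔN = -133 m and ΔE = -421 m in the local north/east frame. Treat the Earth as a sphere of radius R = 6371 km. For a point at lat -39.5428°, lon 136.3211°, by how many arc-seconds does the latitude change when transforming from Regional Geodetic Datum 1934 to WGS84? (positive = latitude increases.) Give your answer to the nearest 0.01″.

On a sphere of radius R, 1 rad of latitude = R, so Δφ = ΔN / R = -133.0 / 6371000 = -2.0876e-05 rad = -4.306″.

Δφ = -4.31″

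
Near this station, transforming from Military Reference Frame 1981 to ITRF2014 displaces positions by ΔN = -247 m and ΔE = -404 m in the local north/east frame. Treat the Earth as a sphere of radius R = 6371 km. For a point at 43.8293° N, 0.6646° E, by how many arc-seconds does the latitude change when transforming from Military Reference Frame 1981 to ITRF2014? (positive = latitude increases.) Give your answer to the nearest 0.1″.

On a sphere of radius R, 1 rad of latitude = R, so Δφ = ΔN / R = -247.0 / 6371000 = -3.8769e-05 rad = -7.997″.

Δφ = -8.0″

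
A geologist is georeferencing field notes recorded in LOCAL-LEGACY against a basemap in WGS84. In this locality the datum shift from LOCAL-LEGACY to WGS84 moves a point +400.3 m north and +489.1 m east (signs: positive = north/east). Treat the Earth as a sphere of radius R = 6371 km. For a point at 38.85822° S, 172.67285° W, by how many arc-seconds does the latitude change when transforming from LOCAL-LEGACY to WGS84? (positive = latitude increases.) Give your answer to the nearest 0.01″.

On a sphere of radius R, 1 rad of latitude = R, so Δφ = ΔN / R = 400.3 / 6371000 = 6.2832e-05 rad = 12.960″.

Δφ = 12.96″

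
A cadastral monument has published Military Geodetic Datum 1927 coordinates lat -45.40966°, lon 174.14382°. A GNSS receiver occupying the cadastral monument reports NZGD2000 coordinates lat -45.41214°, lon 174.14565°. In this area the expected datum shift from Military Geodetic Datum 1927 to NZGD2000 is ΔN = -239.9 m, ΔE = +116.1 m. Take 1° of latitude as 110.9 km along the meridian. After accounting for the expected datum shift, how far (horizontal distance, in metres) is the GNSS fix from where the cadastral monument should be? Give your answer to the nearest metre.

Observed coordinate differences: Δφ = -0.00248°, Δλ = +0.00183°.
Converting to metres (1° lat = 110900 m, cos φ = 0.702033): observed ΔN = -275.0 m, observed ΔE = 142.5 m.
Subtracting the expected shift leaves a residual of -275.0 − (-239.9) = -35.1 m north and 142.5 − (116.1) = 26.4 m east.
Residual distance = √((-35.1)² + 26.4²) = 43.9 m.

44 m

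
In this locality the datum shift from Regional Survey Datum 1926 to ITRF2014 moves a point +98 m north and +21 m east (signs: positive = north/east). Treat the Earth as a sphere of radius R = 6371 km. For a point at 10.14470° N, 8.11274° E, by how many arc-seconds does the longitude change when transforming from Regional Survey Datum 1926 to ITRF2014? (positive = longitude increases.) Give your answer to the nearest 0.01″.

At latitude 10.14470°, cos φ = 0.984366.
One radian of longitude at latitude φ spans R cos φ, so Δλ = ΔE / (R cos φ) = 21.0 / (6371000 × 0.984366) = 3.3485e-06 rad = 0.691″.

Δλ = 0.69″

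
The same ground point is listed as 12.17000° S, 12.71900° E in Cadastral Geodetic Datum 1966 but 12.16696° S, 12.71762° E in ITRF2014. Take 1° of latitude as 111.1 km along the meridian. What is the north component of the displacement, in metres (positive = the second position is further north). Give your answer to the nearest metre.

Δφ = -12.16696° − -12.17000° = +0.00304°; Δλ = 12.71762° − 12.71900° = -0.00138°.
ΔN = Δφ × 111100 = 337.7 m; ΔE = Δλ × 111100 × cos(-12.17000°) = -0.00138 × 111100 × 0.977526 = -149.9 m.

ΔN = 338 m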